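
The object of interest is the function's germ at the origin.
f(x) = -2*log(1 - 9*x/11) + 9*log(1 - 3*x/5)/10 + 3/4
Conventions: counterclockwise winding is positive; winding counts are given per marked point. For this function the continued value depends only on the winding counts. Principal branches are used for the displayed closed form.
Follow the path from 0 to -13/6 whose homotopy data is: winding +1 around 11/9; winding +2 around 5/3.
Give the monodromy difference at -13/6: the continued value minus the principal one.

Continued minus principal equals -(2/5)*pi*i.

The rational part is single-valued and drops out of the difference; each branch term changes only by its own monodromy.
(9/10)*log(1 - x/(5/3)): each positive loop around 5/3 adds 2*pi*i to the log, so winding +2 contributes (9/10)*(2)*2*pi*i = (18/5)*pi*i.
(-2)*log(1 - x/(11/9)): each positive loop around 11/9 adds 2*pi*i to the log, so winding +1 contributes (-2)*(1)*2*pi*i = -(4)*pi*i.
Summing the contributions at x = -13/6 gives -(2/5)*pi*i.


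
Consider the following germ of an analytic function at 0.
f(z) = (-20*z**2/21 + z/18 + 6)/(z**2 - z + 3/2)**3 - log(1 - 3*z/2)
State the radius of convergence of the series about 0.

Denominator factor (z**2 - z + 3/2)^3: discriminant -5, complex-conjugate roots (1/2) + ((1/2)*sqrt(5))*i and (1/2) - ((1/2)*sqrt(5))*i; poles of order 3, moduli (1/2)*sqrt(6) and (1/2)*sqrt(6).
Branch term (-1)*log(1 - z/(2/3)): its argument vanishes at z = 2/3, a logarithmic branch point, modulus 2/3.
The radius of convergence is the smallest modulus among the singular points: 2/3.

The radius of convergence is 2/3.


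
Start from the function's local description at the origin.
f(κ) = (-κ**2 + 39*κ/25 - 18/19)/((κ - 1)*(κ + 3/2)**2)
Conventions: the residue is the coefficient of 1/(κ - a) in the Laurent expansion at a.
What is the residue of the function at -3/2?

At the order-2 pole -3/2 set g(κ) = (κ - (-3/2))^2*f(κ) = (-κ**2 + 39*κ/25 - 18/19)/(κ - 1).
Order-2 pole: residue = g'(a); g'(-3/2) = -11139/11875, so the residue is -11139/11875.

The residue is -11139/11875.


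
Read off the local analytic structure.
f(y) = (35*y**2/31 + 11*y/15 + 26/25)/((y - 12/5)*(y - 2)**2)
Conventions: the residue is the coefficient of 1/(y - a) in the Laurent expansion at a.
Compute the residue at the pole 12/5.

At the order-1 pole 12/5 set g(y) = (y - (12/5))*f(y) = (35*y**2/31 + 11*y/15 + 26/25)/(y - 2)**2.
Simple pole: residue = g(a) at a = 12/5, which is 3605/62.

The residue is 3605/62.


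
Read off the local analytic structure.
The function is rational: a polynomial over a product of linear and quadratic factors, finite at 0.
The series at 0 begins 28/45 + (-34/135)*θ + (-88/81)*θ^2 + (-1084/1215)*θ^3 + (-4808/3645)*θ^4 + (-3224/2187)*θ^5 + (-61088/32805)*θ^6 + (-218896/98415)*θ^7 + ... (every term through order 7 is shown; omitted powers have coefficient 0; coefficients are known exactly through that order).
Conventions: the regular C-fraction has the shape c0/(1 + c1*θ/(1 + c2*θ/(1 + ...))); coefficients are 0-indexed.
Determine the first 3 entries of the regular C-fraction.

Taylor coefficients (read off): a_0 = 28/45, a_1 = -34/135, a_2 = -88/81.
c0 = a_0 = 28/45. Peel one level at a time: if S = 1 + c*θ/S' with S'(0) = 1, then c is the θ-coefficient of S and S' = c*θ/(S - 1).
S_1 = c0/f = 1 + (17/42)*θ + (1123/588)*θ^2 + ...; c1 = 17/42.
S_2 = c1*θ/(S_1 - 1) = 1 + (-1123/238)*θ + ...; c2 = -1123/238.

The regular C-fraction coefficients are [28/45, 17/42, -1123/238].


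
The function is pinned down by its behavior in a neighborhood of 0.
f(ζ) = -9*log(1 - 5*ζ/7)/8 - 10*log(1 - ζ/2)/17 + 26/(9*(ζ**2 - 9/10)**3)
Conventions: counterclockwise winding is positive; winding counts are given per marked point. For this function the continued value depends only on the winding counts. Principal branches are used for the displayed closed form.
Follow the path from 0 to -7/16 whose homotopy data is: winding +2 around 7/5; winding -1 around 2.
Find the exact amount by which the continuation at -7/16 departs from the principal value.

The rational part is single-valued and drops out of the difference; each branch term changes only by its own monodromy.
(-9/8)*log(1 - ζ/(7/5)): each positive loop around 7/5 adds 2*pi*i to the log, so winding +2 contributes (-9/8)*(2)*2*pi*i = -(9/2)*pi*i.
(-10/17)*log(1 - ζ/(2)): each positive loop around 2 adds 2*pi*i to the log, so winding -1 contributes (-10/17)*(-1)*2*pi*i = (20/17)*pi*i.
Summing the contributions at ζ = -7/16 gives -(113/34)*pi*i.

Continued minus principal equals -(113/34)*pi*i.


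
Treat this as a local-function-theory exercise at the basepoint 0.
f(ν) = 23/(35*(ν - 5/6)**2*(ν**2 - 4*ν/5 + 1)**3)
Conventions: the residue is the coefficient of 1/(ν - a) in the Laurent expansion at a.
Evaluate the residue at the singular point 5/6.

The residue is -502205184/327978175.

At the order-2 pole 5/6 set g(ν) = (ν - (5/6))^2*f(ν) = 23/(35*(ν**2 - 4*ν/5 + 1)**3).
Order-2 pole: residue = g'(a); g'(5/6) = -502205184/327978175, so the residue is -502205184/327978175.


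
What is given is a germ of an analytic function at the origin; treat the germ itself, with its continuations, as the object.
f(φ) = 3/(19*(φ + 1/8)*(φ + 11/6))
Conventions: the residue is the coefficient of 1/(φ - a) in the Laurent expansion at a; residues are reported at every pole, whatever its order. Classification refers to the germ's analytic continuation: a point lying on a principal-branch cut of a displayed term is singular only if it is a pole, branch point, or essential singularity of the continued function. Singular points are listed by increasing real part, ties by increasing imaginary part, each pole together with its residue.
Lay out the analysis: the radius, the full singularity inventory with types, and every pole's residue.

Radius of convergence at 0: 1/8.
At -11/6: a pole of order 1; residue -72/779.
At -1/8: a pole of order 1; residue 72/779.

Denominator factor (φ + 1/8): pole of order 1 at -1/8, modulus 1/8.
Denominator factor (φ + 11/6): pole of order 1 at -11/6, modulus 11/6.
The radius of convergence is the smallest modulus among the singular points: 1/8.
At the order-1 pole -11/6 set g(φ) = (φ - (-11/6))*f(φ) = 3/(19*(φ + 1/8)).
Simple pole: residue = g(a) at a = -11/6, which is -72/779.
At the order-1 pole -1/8 set g(φ) = (φ - (-1/8))*f(φ) = 3/(19*(φ + 11/6)).
Simple pole: residue = g(a) at a = -1/8, which is 72/779.
List the singular points by increasing real part (a conjugate pair: the negative imaginary part first).


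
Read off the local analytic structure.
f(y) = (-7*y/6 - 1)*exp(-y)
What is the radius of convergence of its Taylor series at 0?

The factor exp(-y) is entire and contributes no finite singular point.
The polynomial part has no poles.
No finite singular points: the Taylor series at 0 converges everywhere.

The radius of convergence is infinite.


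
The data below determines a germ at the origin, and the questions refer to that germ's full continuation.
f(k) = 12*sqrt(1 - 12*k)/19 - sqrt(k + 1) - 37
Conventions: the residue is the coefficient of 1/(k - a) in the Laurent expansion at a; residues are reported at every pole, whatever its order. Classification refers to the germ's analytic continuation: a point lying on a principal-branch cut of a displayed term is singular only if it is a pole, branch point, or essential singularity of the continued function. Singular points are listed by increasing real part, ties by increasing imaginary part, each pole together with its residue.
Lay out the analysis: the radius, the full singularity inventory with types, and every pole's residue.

Branch term (-1)*sqrt(1 - k/(-1)): its argument vanishes at k = -1, a square-root branch point, modulus 1.
Branch term (12/19)*sqrt(1 - k/(1/12)): its argument vanishes at k = 1/12, a square-root branch point, modulus 1/12.
The radius of convergence is the smallest modulus among the singular points: 1/12.
List the singular points by increasing real part (a conjugate pair: the negative imaginary part first).

Radius of convergence at 0: 1/12.
At -1: an algebraic (square-root) branch point.
At 1/12: an algebraic (square-root) branch point.


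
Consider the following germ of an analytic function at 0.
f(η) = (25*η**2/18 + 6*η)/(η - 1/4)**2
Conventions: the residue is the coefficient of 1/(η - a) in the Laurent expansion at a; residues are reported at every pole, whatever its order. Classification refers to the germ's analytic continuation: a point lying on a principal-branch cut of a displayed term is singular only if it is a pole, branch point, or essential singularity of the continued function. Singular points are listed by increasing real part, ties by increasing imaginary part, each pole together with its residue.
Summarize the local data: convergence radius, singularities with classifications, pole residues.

Radius of convergence at 0: 1/4.
At 1/4: a pole of order 2; residue 241/36.

Denominator factor (η - 1/4)^2: pole of order 2 at 1/4, modulus 1/4.
The radius of convergence is the smallest modulus among the singular points: 1/4.
At the order-2 pole 1/4 set g(η) = (η - (1/4))^2*f(η) = 25*η**2/18 + 6*η.
Order-2 pole: residue = g'(a); g'(1/4) = 241/36, so the residue is 241/36.


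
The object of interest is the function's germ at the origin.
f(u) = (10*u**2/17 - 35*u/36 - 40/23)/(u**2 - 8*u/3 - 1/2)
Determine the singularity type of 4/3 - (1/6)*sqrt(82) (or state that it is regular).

The denominator factor u**2 - 8*u/3 - 1/2 vanishes at 4/3 - (1/6)*sqrt(82) and appears to the power 1; the numerator there equals -6860/10557 - (365/3672)*sqrt(82), nonzero, and no other factor vanishes.
Hence a pole whose order is the multiplicity, 1.

The point is a pole of order 1.


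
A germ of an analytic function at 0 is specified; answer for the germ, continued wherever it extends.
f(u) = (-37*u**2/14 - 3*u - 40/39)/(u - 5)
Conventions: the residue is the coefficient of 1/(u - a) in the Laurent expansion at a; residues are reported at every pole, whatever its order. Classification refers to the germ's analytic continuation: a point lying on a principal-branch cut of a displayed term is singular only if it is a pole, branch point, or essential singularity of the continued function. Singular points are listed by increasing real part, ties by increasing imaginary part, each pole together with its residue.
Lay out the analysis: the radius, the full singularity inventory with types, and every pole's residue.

Denominator factor (u - 5): pole of order 1 at 5, modulus 5.
The radius of convergence is the smallest modulus among the singular points: 5.
At the order-1 pole 5 set g(u) = (u - (5))*f(u) = -37*u**2/14 - 3*u - 40/39.
Simple pole: residue = g(a) at a = 5, which is -44825/546.

Radius of convergence at 0: 5.
At 5: a pole of order 1; residue -44825/546.


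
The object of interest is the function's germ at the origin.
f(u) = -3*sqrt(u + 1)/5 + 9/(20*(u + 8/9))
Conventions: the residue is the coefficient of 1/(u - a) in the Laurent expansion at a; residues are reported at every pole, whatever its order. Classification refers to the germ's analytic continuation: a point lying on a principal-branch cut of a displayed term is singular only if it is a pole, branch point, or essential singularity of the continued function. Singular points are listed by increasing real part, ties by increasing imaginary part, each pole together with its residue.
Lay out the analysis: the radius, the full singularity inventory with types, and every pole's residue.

Radius of convergence at 0: 8/9.
At -1: an algebraic (square-root) branch point.
At -8/9: a pole of order 1; residue 9/20.

Denominator factor (u + 8/9): pole of order 1 at -8/9, modulus 8/9.
Branch term (-3/5)*sqrt(1 - u/(-1)): its argument vanishes at u = -1, a square-root branch point, modulus 1.
The radius of convergence is the smallest modulus among the singular points: 8/9.
The branch term is analytic at -8/9 and contributes nothing to the residue; only the rational part matters.
At the order-1 pole -8/9 set g(u) = (u - (-8/9))*(rational part) = 9/20.
Simple pole: residue = g(a) at a = -8/9, which is 9/20.
List the singular points by increasing real part (a conjugate pair: the negative imaginary part first).


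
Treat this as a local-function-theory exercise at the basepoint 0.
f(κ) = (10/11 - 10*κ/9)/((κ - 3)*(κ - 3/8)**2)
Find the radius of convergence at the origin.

Denominator factor (κ - 3/8)^2: pole of order 2 at 3/8, modulus 3/8.
Denominator factor (κ - 3): pole of order 1 at 3, modulus 3.
The radius of convergence is the smallest modulus among the singular points: 3/8.

The radius of convergence is 3/8.


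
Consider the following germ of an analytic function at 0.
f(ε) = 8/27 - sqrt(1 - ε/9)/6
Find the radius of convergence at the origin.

Branch term (-1/6)*sqrt(1 - ε/(9)): its argument vanishes at ε = 9, a square-root branch point, modulus 9.
The radius of convergence is the smallest modulus among the singular points: 9.

The radius of convergence is 9.


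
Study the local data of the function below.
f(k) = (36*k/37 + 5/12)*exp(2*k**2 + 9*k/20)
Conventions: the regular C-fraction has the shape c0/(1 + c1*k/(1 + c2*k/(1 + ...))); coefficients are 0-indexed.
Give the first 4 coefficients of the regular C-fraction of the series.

The regular C-fraction coefficients are [5/12, -2061/740, 1008661/610056, 203560665089/415770064200].

Taylor coefficients (expand at 0): a_0 = 5/12, a_1 = 687/592, a_2 = 93301/71040, a_3 = 1148853/473600.
c0 = a_0 = 5/12. Peel one level at a time: if S = 1 + c*k/S' with S'(0) = 1, then c is the k-coefficient of S and S' = c*k/(S - 1).
S_1 = c0/f = 1 + (-2061/740)*k + (1008661/219040)*k^2 + ...; c1 = -2061/740.
S_2 = c1*k/(S_1 - 1) = 1 + (1008661/610056)*k + (-5501639597/6796353600)*k^2 + ...; c2 = 1008661/610056.
S_3 = c2*k/(S_2 - 1) = 1 + (203560665089/415770064200)*k + ...; c3 = 203560665089/415770064200.


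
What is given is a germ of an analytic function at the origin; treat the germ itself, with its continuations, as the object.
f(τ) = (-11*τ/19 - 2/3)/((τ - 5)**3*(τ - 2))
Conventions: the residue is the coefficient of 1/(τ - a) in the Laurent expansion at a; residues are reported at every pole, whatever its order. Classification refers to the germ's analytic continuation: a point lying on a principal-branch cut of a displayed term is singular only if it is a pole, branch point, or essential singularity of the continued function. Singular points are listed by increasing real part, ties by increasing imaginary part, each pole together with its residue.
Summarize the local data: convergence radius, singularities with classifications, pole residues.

Denominator factor (τ - 5)^3: pole of order 3 at 5, modulus 5.
Denominator factor (τ - 2): pole of order 1 at 2, modulus 2.
The radius of convergence is the smallest modulus among the singular points: 2.
At the order-1 pole 2 set g(τ) = (τ - (2))*f(τ) = (-11*τ/19 - 2/3)/(τ - 5)**3.
Simple pole: residue = g(a) at a = 2, which is 104/1539.
At the order-3 pole 5 set g(τ) = (τ - (5))^3*f(τ) = (-11*τ/19 - 2/3)/(τ - 2).
Order-3 pole: residue = g''(a)/2; g''(5) = -208/1539, so the residue is -104/1539.
List the singular points by increasing real part (a conjugate pair: the negative imaginary part first).

Radius of convergence at 0: 2.
At 2: a pole of order 1; residue 104/1539.
At 5: a pole of order 3; residue -104/1539.


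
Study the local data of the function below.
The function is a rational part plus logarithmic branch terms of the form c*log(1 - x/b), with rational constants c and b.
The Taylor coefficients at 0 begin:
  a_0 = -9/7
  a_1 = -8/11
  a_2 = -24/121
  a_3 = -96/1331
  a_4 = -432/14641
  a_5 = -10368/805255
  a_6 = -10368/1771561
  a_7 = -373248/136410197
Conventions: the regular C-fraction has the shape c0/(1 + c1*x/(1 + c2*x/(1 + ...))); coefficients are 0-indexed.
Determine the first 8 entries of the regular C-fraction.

The regular C-fraction coefficients are [-9/7, -56/99, 29/99, 27/319, -114/319, -58/1045, -227/1045, -1539/17479].

Taylor coefficients (read off): a_0 = -9/7, a_1 = -8/11, a_2 = -24/121, a_3 = -96/1331, a_4 = -432/14641, a_5 = -10368/805255, a_6 = -10368/1771561, a_7 = -373248/136410197.
c0 = a_0 = -9/7. Peel one level at a time: if S = 1 + c*x/S' with S'(0) = 1, then c is the x-coefficient of S and S' = c*x/(S - 1).
S_1 = c0/f = 1 + (-56/99)*x + (1624/9801)*x^2 + ...; c1 = -56/99.
S_2 = c1*x/(S_1 - 1) = 1 + (29/99)*x + (-3/121)*x^2 + ...; c2 = 29/99.
S_3 = c2*x/(S_2 - 1) = 1 + (27/319)*x + (3078/101761)*x^2 + ...; c3 = 27/319.
S_4 = c3*x/(S_3 - 1) = 1 + (-114/319)*x + (-12/605)*x^2 + ...; c4 = -114/319.
S_5 = c4*x/(S_4 - 1) = 1 + (-58/1045)*x + (-13166/1092025)*x^2 + ...; c5 = -58/1045.
S_6 = c5*x/(S_5 - 1) = 1 + (-227/1045)*x + (-81/4235)*x^2 + ...; c6 = -227/1045.
S_7 = c6*x/(S_6 - 1) = 1 + (-1539/17479)*x + ...; c7 = -1539/17479.


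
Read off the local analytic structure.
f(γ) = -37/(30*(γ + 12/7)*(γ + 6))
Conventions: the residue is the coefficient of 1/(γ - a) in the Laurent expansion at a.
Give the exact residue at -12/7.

The residue is -259/900.

At the order-1 pole -12/7 set g(γ) = (γ - (-12/7))*f(γ) = -37/(30*(γ + 6)).
Simple pole: residue = g(a) at a = -12/7, which is -259/900.


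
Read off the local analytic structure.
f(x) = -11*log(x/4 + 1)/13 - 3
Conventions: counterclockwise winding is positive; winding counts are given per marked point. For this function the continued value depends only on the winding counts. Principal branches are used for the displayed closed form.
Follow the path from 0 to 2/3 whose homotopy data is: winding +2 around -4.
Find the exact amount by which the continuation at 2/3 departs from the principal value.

The rational part is single-valued and drops out of the difference; each branch term changes only by its own monodromy.
(-11/13)*log(1 - x/(-4)): each positive loop around -4 adds 2*pi*i to the log, so winding +2 contributes (-11/13)*(2)*2*pi*i = -(44/13)*pi*i.
Summing the contributions at x = 2/3 gives -(44/13)*pi*i.

Continued minus principal equals -(44/13)*pi*i.


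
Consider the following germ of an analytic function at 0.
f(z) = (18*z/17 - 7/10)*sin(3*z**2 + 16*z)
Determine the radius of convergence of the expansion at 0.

The factor sin(3*z**2 + 16*z) is entire and contributes no finite singular point.
The polynomial part has no poles.
No finite singular points: the Taylor series at 0 converges everywhere.

The radius of convergence is infinite.


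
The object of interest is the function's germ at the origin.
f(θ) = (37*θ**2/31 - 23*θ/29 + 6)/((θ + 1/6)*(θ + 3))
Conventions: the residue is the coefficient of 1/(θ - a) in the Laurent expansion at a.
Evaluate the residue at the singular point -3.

At the order-1 pole -3 set g(θ) = (θ - (-3))*f(θ) = (37*θ**2/31 - 23*θ/29 + 6)/(θ + 1/6).
Simple pole: residue = g(a) at a = -3, which is -103140/15283.

The residue is -103140/15283.


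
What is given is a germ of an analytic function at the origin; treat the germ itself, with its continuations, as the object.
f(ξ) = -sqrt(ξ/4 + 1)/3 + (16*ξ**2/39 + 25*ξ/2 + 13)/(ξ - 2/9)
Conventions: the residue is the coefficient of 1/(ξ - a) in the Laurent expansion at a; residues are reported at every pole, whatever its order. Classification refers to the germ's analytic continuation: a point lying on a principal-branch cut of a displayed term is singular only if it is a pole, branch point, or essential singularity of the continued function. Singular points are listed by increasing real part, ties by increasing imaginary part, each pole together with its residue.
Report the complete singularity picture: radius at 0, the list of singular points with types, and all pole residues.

Denominator factor (ξ - 2/9): pole of order 1 at 2/9, modulus 2/9.
Branch term (-1/3)*sqrt(1 - ξ/(-4)): its argument vanishes at ξ = -4, a square-root branch point, modulus 4.
The radius of convergence is the smallest modulus among the singular points: 2/9.
The branch term is analytic at 2/9 and contributes nothing to the residue; only the rational part matters.
At the order-1 pole 2/9 set g(ξ) = (ξ - (2/9))*(rational part) = 16*ξ**2/39 + 25*ξ/2 + 13.
Simple pole: residue = g(a) at a = 2/9, which is 49906/3159.
List the singular points by increasing real part (a conjugate pair: the negative imaginary part first).

Radius of convergence at 0: 2/9.
At -4: an algebraic (square-root) branch point.
At 2/9: a pole of order 1; residue 49906/3159.


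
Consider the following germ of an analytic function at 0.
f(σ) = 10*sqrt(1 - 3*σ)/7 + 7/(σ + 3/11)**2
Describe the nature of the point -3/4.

The point is a regular point.

Denominator factors: σ + 3/11 = -21/44 at σ = -3/4 — none vanishes.
Branch term sqrt(1 - σ/(1/3)): argument at -3/4 is 13/4, nonzero, so -3/4 is not its branch point (a point on a principal cut is still regular for the continued germ).
So the germ continues analytically to -3/4.


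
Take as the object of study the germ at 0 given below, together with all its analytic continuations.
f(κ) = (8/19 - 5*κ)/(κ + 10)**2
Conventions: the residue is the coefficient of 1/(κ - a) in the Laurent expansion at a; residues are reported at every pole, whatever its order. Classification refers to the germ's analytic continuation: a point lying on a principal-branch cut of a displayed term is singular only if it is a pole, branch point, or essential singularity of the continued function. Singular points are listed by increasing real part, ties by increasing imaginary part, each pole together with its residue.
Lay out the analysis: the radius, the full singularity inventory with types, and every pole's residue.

Denominator factor (κ + 10)^2: pole of order 2 at -10, modulus 10.
The radius of convergence is the smallest modulus among the singular points: 10.
At the order-2 pole -10 set g(κ) = (κ - (-10))^2*f(κ) = 8/19 - 5*κ.
Order-2 pole: residue = g'(a); g'(-10) = -5, so the residue is -5.

Radius of convergence at 0: 10.
At -10: a pole of order 2; residue -5.


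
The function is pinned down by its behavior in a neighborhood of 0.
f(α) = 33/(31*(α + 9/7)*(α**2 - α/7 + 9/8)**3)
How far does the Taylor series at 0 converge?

Denominator factor (α**2 - α/7 + 9/8)^3: discriminant -439/98, complex-conjugate roots (1/14) + ((1/28)*sqrt(878))*i and (1/14) - ((1/28)*sqrt(878))*i; poles of order 3, moduli (3/4)*sqrt(2) and (3/4)*sqrt(2).
Denominator factor (α + 9/7): pole of order 1 at -9/7, modulus 9/7.
The radius of convergence is the smallest modulus among the singular points: (3/4)*sqrt(2).

The radius of convergence is (3/4)*sqrt(2).


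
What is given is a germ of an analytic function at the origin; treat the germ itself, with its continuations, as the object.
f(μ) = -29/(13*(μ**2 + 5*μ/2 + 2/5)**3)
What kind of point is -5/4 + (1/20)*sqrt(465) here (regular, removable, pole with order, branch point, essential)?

The denominator factor μ**2 + 5*μ/2 + 2/5 vanishes at -5/4 + (1/20)*sqrt(465) and appears to the power 3; the numerator there equals -29/13, nonzero, and no other factor vanishes.
Hence a pole whose order is the multiplicity, 3.

The point is a pole of order 3.


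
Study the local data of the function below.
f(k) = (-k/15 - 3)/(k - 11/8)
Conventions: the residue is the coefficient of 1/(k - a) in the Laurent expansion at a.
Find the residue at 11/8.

At the order-1 pole 11/8 set g(k) = (k - (11/8))*f(k) = -k/15 - 3.
Simple pole: residue = g(a) at a = 11/8, which is -371/120.

The residue is -371/120.


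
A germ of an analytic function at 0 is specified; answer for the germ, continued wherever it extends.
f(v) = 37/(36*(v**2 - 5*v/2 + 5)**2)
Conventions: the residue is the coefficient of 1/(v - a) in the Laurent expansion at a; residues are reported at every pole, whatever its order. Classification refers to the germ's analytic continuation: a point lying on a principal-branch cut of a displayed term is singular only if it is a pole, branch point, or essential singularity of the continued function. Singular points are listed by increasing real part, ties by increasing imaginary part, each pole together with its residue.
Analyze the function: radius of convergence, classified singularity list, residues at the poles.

Radius of convergence at 0: sqrt(5).
At (5/4) - ((1/4)*sqrt(55))*i: a pole of order 2; residue ((148/27225)*sqrt(55))*i.
At (5/4) + ((1/4)*sqrt(55))*i: a pole of order 2; residue -((148/27225)*sqrt(55))*i.

Denominator factor (v**2 - 5*v/2 + 5)^2: discriminant -55/4, complex-conjugate roots (5/4) + ((1/4)*sqrt(55))*i and (5/4) - ((1/4)*sqrt(55))*i; poles of order 2, moduli sqrt(5) and sqrt(5).
The radius of convergence is the smallest modulus among the singular points: sqrt(5).
The factor v**2 - 5*v/2 + 5 splits as (v - a)(v - a') with a = (5/4) - ((1/4)*sqrt(55))*i, a' = (5/4) + ((1/4)*sqrt(55))*i. At the order-2 pole a set g(v) = (v - a)^2*f(v) = [37/36] / (v - a')^2.
Order-2 pole: residue = g'(a); g'((5/4) - ((1/4)*sqrt(55))*i) = ((148/27225)*sqrt(55))*i, so the residue is ((148/27225)*sqrt(55))*i.
The factor v**2 - 5*v/2 + 5 splits as (v - a)(v - a') with a = (5/4) + ((1/4)*sqrt(55))*i, a' = (5/4) - ((1/4)*sqrt(55))*i. At the order-2 pole a set g(v) = (v - a)^2*f(v) = [37/36] / (v - a')^2.
Order-2 pole: residue = g'(a); g'((5/4) + ((1/4)*sqrt(55))*i) = -((148/27225)*sqrt(55))*i, so the residue is -((148/27225)*sqrt(55))*i.
List the singular points by increasing real part (a conjugate pair: the negative imaginary part first).


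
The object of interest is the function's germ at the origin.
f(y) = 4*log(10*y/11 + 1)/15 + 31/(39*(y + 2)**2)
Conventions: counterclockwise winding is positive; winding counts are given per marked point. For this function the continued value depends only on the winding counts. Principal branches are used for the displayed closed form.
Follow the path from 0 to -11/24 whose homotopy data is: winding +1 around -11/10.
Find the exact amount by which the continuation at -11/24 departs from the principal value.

The rational part is single-valued and drops out of the difference; each branch term changes only by its own monodromy.
(4/15)*log(1 - y/(-11/10)): each positive loop around -11/10 adds 2*pi*i to the log, so winding +1 contributes (4/15)*(1)*2*pi*i = (8/15)*pi*i.
Summing the contributions at y = -11/24 gives (8/15)*pi*i.

Continued minus principal equals (8/15)*pi*i.


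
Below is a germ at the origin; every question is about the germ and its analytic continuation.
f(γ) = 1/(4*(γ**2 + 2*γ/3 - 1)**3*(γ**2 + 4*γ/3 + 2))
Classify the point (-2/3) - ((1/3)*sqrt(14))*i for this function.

The denominator factor γ**2 + 4*γ/3 + 2 vanishes at (-2/3) - ((1/3)*sqrt(14))*i and appears to the power 1; the numerator there equals 1/4, nonzero, and no other factor vanishes.
Hence a pole whose order is the multiplicity, 1.

The point is a pole of order 1.


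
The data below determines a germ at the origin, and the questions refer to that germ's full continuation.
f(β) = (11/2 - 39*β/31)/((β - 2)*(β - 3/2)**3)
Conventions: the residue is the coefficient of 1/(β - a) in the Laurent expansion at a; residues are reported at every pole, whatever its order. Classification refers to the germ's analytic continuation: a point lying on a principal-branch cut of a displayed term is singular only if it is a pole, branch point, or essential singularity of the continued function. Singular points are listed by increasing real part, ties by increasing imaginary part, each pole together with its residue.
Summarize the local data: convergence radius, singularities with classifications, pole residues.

Denominator factor (β - 3/2)^3: pole of order 3 at 3/2, modulus 3/2.
Denominator factor (β - 2): pole of order 1 at 2, modulus 2.
The radius of convergence is the smallest modulus among the singular points: 3/2.
At the order-3 pole 3/2 set g(β) = (β - (3/2))^3*f(β) = (11/2 - 39*β/31)/(β - 2).
Order-3 pole: residue = g''(a)/2; g''(3/2) = -1480/31, so the residue is -740/31.
At the order-1 pole 2 set g(β) = (β - (2))*f(β) = (11/2 - 39*β/31)/(β - 3/2)**3.
Simple pole: residue = g(a) at a = 2, which is 740/31.
List the singular points by increasing real part (a conjugate pair: the negative imaginary part first).

Radius of convergence at 0: 3/2.
At 3/2: a pole of order 3; residue -740/31.
At 2: a pole of order 1; residue 740/31.


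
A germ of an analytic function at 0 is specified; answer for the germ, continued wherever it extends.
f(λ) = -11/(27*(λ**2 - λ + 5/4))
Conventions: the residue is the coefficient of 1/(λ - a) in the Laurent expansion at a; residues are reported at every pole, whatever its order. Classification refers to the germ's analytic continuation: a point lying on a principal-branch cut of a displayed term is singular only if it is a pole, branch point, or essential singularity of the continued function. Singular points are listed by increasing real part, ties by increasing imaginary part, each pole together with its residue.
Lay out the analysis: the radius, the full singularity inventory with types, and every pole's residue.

Radius of convergence at 0: (1/2)*sqrt(5).
At (1/2) - (1)*i: a pole of order 1; residue -(11/54)*i.
At (1/2) + (1)*i: a pole of order 1; residue (11/54)*i.

Denominator factor (λ**2 - λ + 5/4): discriminant -4, complex-conjugate roots (1/2) + (1)*i and (1/2) - (1)*i; poles of order 1, moduli (1/2)*sqrt(5) and (1/2)*sqrt(5).
The radius of convergence is the smallest modulus among the singular points: (1/2)*sqrt(5).
The factor λ**2 - λ + 5/4 splits as (λ - a)(λ - a') with a = (1/2) - (1)*i, a' = (1/2) + (1)*i. At the order-1 pole a set g(λ) = (λ - a)*f(λ) = [-11/27] / (λ - a').
Simple pole: residue = g(a) at a = (1/2) - (1)*i, which is -(11/54)*i.
The factor λ**2 - λ + 5/4 splits as (λ - a)(λ - a') with a = (1/2) + (1)*i, a' = (1/2) - (1)*i. At the order-1 pole a set g(λ) = (λ - a)*f(λ) = [-11/27] / (λ - a').
Simple pole: residue = g(a) at a = (1/2) + (1)*i, which is (11/54)*i.
List the singular points by increasing real part (a conjugate pair: the negative imaginary part first).


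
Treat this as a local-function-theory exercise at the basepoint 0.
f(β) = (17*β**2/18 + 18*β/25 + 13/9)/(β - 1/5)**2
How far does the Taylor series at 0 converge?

Denominator factor (β - 1/5)^2: pole of order 2 at 1/5, modulus 1/5.
The radius of convergence is the smallest modulus among the singular points: 1/5.

The radius of convergence is 1/5.


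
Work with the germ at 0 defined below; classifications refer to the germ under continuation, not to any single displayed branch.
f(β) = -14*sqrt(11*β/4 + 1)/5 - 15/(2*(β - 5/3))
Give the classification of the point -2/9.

Denominator factors: β - 5/3 = -17/9 at β = -2/9 — none vanishes.
Branch term sqrt(1 - β/(-4/11)): argument at -2/9 is 7/18, nonzero, so -2/9 is not its branch point (a point on a principal cut is still regular for the continued germ).
So the germ continues analytically to -2/9.

The point is a regular point.


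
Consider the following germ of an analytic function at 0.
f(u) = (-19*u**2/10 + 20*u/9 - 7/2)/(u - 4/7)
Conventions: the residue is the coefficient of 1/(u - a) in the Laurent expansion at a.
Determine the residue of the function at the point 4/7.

At the order-1 pole 4/7 set g(u) = (u - (4/7))*f(u) = -19*u**2/10 + 20*u/9 - 7/2.
Simple pole: residue = g(a) at a = 4/7, which is -12571/4410.

The residue is -12571/4410.


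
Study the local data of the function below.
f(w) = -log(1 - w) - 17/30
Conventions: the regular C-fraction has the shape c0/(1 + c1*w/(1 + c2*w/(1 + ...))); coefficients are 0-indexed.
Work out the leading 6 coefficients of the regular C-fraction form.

Taylor coefficients (expand at 0): a_0 = -17/30, a_1 = 1, a_2 = 1/2, a_3 = 1/3, a_4 = 1/4, a_5 = 1/5.
c0 = a_0 = -17/30. Peel one level at a time: if S = 1 + c*w/S' with S'(0) = 1, then c is the w-coefficient of S and S' = c*w/(S - 1).
S_1 = c0/f = 1 + (30/17)*w + (1155/289)*w^2 + ...; c1 = 30/17.
S_2 = c1*w/(S_1 - 1) = 1 + (-77/34)*w + (-1/12)*w^2 + ...; c2 = -77/34.
S_3 = c2*w/(S_2 - 1) = 1 + (-17/462)*w + (-1819/106722)*w^2 + ...; c3 = -17/462.
S_4 = c3*w/(S_3 - 1) = 1 + (-107/231)*w + (-1/15)*w^2 + ...; c4 = -107/231.
S_5 = c4*w/(S_4 - 1) = 1 + (-77/535)*w + ...; c5 = -77/535.

The regular C-fraction coefficients are [-17/30, 30/17, -77/34, -17/462, -107/231, -77/535].


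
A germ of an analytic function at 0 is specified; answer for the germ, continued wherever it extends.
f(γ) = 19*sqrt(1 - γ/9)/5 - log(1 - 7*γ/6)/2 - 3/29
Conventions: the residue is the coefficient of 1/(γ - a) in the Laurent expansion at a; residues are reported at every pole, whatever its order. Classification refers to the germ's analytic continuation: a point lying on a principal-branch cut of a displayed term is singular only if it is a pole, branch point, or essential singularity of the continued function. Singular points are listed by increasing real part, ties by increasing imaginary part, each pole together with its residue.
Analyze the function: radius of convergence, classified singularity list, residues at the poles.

Branch term (19/5)*sqrt(1 - γ/(9)): its argument vanishes at γ = 9, a square-root branch point, modulus 9.
Branch term (-1/2)*log(1 - γ/(6/7)): its argument vanishes at γ = 6/7, a logarithmic branch point, modulus 6/7.
The radius of convergence is the smallest modulus among the singular points: 6/7.
List the singular points by increasing real part (a conjugate pair: the negative imaginary part first).

Radius of convergence at 0: 6/7.
At 6/7: a logarithmic branch point.
At 9: an algebraic (square-root) branch point.


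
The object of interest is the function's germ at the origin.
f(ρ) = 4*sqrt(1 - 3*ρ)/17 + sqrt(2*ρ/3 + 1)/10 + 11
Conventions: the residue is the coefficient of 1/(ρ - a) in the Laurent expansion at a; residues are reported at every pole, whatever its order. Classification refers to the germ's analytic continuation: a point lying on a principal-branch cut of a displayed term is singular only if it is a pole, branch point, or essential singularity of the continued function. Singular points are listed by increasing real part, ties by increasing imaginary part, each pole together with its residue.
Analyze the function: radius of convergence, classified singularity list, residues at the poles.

Radius of convergence at 0: 1/3.
At -3/2: an algebraic (square-root) branch point.
At 1/3: an algebraic (square-root) branch point.

Branch term (4/17)*sqrt(1 - ρ/(1/3)): its argument vanishes at ρ = 1/3, a square-root branch point, modulus 1/3.
Branch term (1/10)*sqrt(1 - ρ/(-3/2)): its argument vanishes at ρ = -3/2, a square-root branch point, modulus 3/2.
The radius of convergence is the smallest modulus among the singular points: 1/3.
List the singular points by increasing real part (a conjugate pair: the negative imaginary part first).


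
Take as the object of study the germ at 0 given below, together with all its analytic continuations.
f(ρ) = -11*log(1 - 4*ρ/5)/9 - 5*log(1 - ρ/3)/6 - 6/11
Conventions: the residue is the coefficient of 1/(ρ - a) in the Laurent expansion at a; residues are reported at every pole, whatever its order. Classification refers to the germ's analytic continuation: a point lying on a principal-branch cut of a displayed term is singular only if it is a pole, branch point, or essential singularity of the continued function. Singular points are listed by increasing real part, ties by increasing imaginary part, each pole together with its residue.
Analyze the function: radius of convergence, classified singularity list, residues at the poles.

Radius of convergence at 0: 5/4.
At 5/4: a logarithmic branch point.
At 3: a logarithmic branch point.

Branch term (-5/6)*log(1 - ρ/(3)): its argument vanishes at ρ = 3, a logarithmic branch point, modulus 3.
Branch term (-11/9)*log(1 - ρ/(5/4)): its argument vanishes at ρ = 5/4, a logarithmic branch point, modulus 5/4.
The radius of convergence is the smallest modulus among the singular points: 5/4.
List the singular points by increasing real part (a conjugate pair: the negative imaginary part first).


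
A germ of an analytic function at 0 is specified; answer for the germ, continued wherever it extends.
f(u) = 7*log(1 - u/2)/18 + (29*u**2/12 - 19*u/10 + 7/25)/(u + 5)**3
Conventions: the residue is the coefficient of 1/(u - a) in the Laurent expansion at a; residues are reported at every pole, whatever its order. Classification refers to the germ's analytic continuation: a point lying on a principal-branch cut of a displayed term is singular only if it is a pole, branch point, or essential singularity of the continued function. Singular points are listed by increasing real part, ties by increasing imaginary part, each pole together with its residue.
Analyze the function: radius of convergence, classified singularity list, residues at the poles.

Radius of convergence at 0: 2.
At -5: a pole of order 3; residue 29/12.
At 2: a logarithmic branch point.

Denominator factor (u + 5)^3: pole of order 3 at -5, modulus 5.
Branch term (7/18)*log(1 - u/(2)): its argument vanishes at u = 2, a logarithmic branch point, modulus 2.
The radius of convergence is the smallest modulus among the singular points: 2.
The branch term is analytic at -5 and contributes nothing to the residue; only the rational part matters.
At the order-3 pole -5 set g(u) = (u - (-5))^3*(rational part) = 29*u**2/12 - 19*u/10 + 7/25.
Order-3 pole: residue = g''(a)/2; g''(-5) = 29/6, so the residue is 29/12.
List the singular points by increasing real part (a conjugate pair: the negative imaginary part first).


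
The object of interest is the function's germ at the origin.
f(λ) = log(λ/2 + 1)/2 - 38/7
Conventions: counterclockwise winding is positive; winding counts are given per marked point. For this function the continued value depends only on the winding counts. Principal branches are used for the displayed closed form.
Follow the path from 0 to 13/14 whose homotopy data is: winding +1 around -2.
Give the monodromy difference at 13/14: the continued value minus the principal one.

The rational part is single-valued and drops out of the difference; each branch term changes only by its own monodromy.
(1/2)*log(1 - λ/(-2)): each positive loop around -2 adds 2*pi*i to the log, so winding +1 contributes (1/2)*(1)*2*pi*i = pi*i.
Summing the contributions at λ = 13/14 gives pi*i.

Continued minus principal equals pi*i.


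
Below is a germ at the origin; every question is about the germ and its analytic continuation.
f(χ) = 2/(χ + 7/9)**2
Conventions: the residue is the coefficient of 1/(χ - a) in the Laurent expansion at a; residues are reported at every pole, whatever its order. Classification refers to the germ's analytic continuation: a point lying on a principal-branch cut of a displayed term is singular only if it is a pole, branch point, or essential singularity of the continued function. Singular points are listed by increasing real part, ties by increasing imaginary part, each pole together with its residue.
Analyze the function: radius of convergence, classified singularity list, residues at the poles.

Radius of convergence at 0: 7/9.
At -7/9: a pole of order 2; residue 0.

Denominator factor (χ + 7/9)^2: pole of order 2 at -7/9, modulus 7/9.
The radius of convergence is the smallest modulus among the singular points: 7/9.
At the order-2 pole -7/9 set g(χ) = (χ - (-7/9))^2*f(χ) = 2.
Order-2 pole: residue = g'(a); g'(-7/9) = 0, so the residue is 0.


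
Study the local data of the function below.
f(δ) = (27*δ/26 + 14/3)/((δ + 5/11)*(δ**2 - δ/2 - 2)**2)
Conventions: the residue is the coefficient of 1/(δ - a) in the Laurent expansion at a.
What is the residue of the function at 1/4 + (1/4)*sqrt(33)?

The factor δ**2 - δ/2 - 2 splits as (δ - a)(δ - a') with a = 1/4 + (1/4)*sqrt(33), a' = 1/4 - (1/4)*sqrt(33). At the order-2 pole a set g(δ) = (δ - a)^2*f(δ) = [(27*δ/26 + 14/3)/(δ + 5/11)] / (δ - a')^2.
Order-2 pole: residue = g'(a); g'(1/4 + (1/4)*sqrt(33)) = -4790269/5601999 + (47414023/554597901)*sqrt(33), so the residue is -4790269/5601999 + (47414023/554597901)*sqrt(33).

The residue is -4790269/5601999 + (47414023/554597901)*sqrt(33).
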